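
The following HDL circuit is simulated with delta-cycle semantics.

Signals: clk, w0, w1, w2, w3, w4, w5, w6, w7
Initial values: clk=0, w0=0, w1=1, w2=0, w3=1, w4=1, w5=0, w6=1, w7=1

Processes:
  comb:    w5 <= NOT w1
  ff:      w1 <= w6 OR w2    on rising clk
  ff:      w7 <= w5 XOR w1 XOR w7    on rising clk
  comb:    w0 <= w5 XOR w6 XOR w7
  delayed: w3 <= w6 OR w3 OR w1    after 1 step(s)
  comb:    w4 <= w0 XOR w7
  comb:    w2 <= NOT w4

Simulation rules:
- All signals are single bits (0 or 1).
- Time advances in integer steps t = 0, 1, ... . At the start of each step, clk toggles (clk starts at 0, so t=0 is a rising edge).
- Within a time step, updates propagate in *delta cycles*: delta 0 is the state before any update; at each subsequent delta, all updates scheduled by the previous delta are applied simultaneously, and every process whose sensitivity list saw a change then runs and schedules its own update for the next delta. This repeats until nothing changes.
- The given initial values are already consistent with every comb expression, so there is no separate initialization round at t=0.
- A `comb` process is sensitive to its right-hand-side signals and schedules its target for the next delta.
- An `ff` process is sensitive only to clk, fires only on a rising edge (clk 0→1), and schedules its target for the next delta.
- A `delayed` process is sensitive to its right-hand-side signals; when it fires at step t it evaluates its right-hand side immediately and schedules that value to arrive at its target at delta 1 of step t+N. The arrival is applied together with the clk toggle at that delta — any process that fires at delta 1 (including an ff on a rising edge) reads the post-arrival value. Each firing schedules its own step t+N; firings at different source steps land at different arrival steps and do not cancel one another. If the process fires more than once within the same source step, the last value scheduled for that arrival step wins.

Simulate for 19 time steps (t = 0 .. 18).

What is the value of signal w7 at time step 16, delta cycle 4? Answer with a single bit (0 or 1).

t0.Δ0 w6=1 w0=0 w1=1 w4=1 w7=1 clk=0 w2=0 w3=1 w5=0
t0.Δ1 w6=1 w0=0 w1=1 w4=1 w7=1 clk=1 w2=0 w3=1 w5=0
t0.Δ2 w6=1 w0=0 w1=1 w4=1 w7=0 clk=1 w2=0 w3=1 w5=0
t0.Δ3 w6=1 w0=1 w1=1 w4=0 w7=0 clk=1 w2=0 w3=1 w5=0
t0.Δ4 w6=1 w0=1 w1=1 w4=1 w7=0 clk=1 w2=1 w3=1 w5=0
t0.Δ5 w6=1 w0=1 w1=1 w4=1 w7=0 clk=1 w2=0 w3=1 w5=0
t1.Δ0 w6=1 w0=1 w1=1 w4=1 w7=0 clk=1 w2=0 w3=1 w5=0
t1.Δ1 w6=1 w0=1 w1=1 w4=1 w7=0 clk=0 w2=0 w3=1 w5=0
t2.Δ0 w6=1 w0=1 w1=1 w4=1 w7=0 clk=0 w2=0 w3=1 w5=0
t2.Δ1 w6=1 w0=1 w1=1 w4=1 w7=0 clk=1 w2=0 w3=1 w5=0
t2.Δ2 w6=1 w0=1 w1=1 w4=1 w7=1 clk=1 w2=0 w3=1 w5=0
t2.Δ3 w6=1 w0=0 w1=1 w4=0 w7=1 clk=1 w2=0 w3=1 w5=0
t2.Δ4 w6=1 w0=0 w1=1 w4=1 w7=1 clk=1 w2=1 w3=1 w5=0
t2.Δ5 w6=1 w0=0 w1=1 w4=1 w7=1 clk=1 w2=0 w3=1 w5=0
t3.Δ0 w6=1 w0=0 w1=1 w4=1 w7=1 clk=1 w2=0 w3=1 w5=0
t3.Δ1 w6=1 w0=0 w1=1 w4=1 w7=1 clk=0 w2=0 w3=1 w5=0
t4.Δ0 w6=1 w0=0 w1=1 w4=1 w7=1 clk=0 w2=0 w3=1 w5=0
t4.Δ1 w6=1 w0=0 w1=1 w4=1 w7=1 clk=1 w2=0 w3=1 w5=0
t4.Δ2 w6=1 w0=0 w1=1 w4=1 w7=0 clk=1 w2=0 w3=1 w5=0
t4.Δ3 w6=1 w0=1 w1=1 w4=0 w7=0 clk=1 w2=0 w3=1 w5=0
t4.Δ4 w6=1 w0=1 w1=1 w4=1 w7=0 clk=1 w2=1 w3=1 w5=0
t4.Δ5 w6=1 w0=1 w1=1 w4=1 w7=0 clk=1 w2=0 w3=1 w5=0
t5.Δ0 w6=1 w0=1 w1=1 w4=1 w7=0 clk=1 w2=0 w3=1 w5=0
t5.Δ1 w6=1 w0=1 w1=1 w4=1 w7=0 clk=0 w2=0 w3=1 w5=0
t6.Δ0 w6=1 w0=1 w1=1 w4=1 w7=0 clk=0 w2=0 w3=1 w5=0
t6.Δ1 w6=1 w0=1 w1=1 w4=1 w7=0 clk=1 w2=0 w3=1 w5=0
t6.Δ2 w6=1 w0=1 w1=1 w4=1 w7=1 clk=1 w2=0 w3=1 w5=0
t6.Δ3 w6=1 w0=0 w1=1 w4=0 w7=1 clk=1 w2=0 w3=1 w5=0
t6.Δ4 w6=1 w0=0 w1=1 w4=1 w7=1 clk=1 w2=1 w3=1 w5=0
t6.Δ5 w6=1 w0=0 w1=1 w4=1 w7=1 clk=1 w2=0 w3=1 w5=0
t7.Δ0 w6=1 w0=0 w1=1 w4=1 w7=1 clk=1 w2=0 w3=1 w5=0
t7.Δ1 w6=1 w0=0 w1=1 w4=1 w7=1 clk=0 w2=0 w3=1 w5=0
t8.Δ0 w6=1 w0=0 w1=1 w4=1 w7=1 clk=0 w2=0 w3=1 w5=0
t8.Δ1 w6=1 w0=0 w1=1 w4=1 w7=1 clk=1 w2=0 w3=1 w5=0
t8.Δ2 w6=1 w0=0 w1=1 w4=1 w7=0 clk=1 w2=0 w3=1 w5=0
t8.Δ3 w6=1 w0=1 w1=1 w4=0 w7=0 clk=1 w2=0 w3=1 w5=0
t8.Δ4 w6=1 w0=1 w1=1 w4=1 w7=0 clk=1 w2=1 w3=1 w5=0
t8.Δ5 w6=1 w0=1 w1=1 w4=1 w7=0 clk=1 w2=0 w3=1 w5=0
t9.Δ0 w6=1 w0=1 w1=1 w4=1 w7=0 clk=1 w2=0 w3=1 w5=0
t9.Δ1 w6=1 w0=1 w1=1 w4=1 w7=0 clk=0 w2=0 w3=1 w5=0
t10.Δ0 w6=1 w0=1 w1=1 w4=1 w7=0 clk=0 w2=0 w3=1 w5=0
t10.Δ1 w6=1 w0=1 w1=1 w4=1 w7=0 clk=1 w2=0 w3=1 w5=0
t10.Δ2 w6=1 w0=1 w1=1 w4=1 w7=1 clk=1 w2=0 w3=1 w5=0
t10.Δ3 w6=1 w0=0 w1=1 w4=0 w7=1 clk=1 w2=0 w3=1 w5=0
t10.Δ4 w6=1 w0=0 w1=1 w4=1 w7=1 clk=1 w2=1 w3=1 w5=0
t10.Δ5 w6=1 w0=0 w1=1 w4=1 w7=1 clk=1 w2=0 w3=1 w5=0
t11.Δ0 w6=1 w0=0 w1=1 w4=1 w7=1 clk=1 w2=0 w3=1 w5=0
t11.Δ1 w6=1 w0=0 w1=1 w4=1 w7=1 clk=0 w2=0 w3=1 w5=0
t12.Δ0 w6=1 w0=0 w1=1 w4=1 w7=1 clk=0 w2=0 w3=1 w5=0
t12.Δ1 w6=1 w0=0 w1=1 w4=1 w7=1 clk=1 w2=0 w3=1 w5=0
t12.Δ2 w6=1 w0=0 w1=1 w4=1 w7=0 clk=1 w2=0 w3=1 w5=0
t12.Δ3 w6=1 w0=1 w1=1 w4=0 w7=0 clk=1 w2=0 w3=1 w5=0
t12.Δ4 w6=1 w0=1 w1=1 w4=1 w7=0 clk=1 w2=1 w3=1 w5=0
t12.Δ5 w6=1 w0=1 w1=1 w4=1 w7=0 clk=1 w2=0 w3=1 w5=0
t13.Δ0 w6=1 w0=1 w1=1 w4=1 w7=0 clk=1 w2=0 w3=1 w5=0
t13.Δ1 w6=1 w0=1 w1=1 w4=1 w7=0 clk=0 w2=0 w3=1 w5=0
t14.Δ0 w6=1 w0=1 w1=1 w4=1 w7=0 clk=0 w2=0 w3=1 w5=0
t14.Δ1 w6=1 w0=1 w1=1 w4=1 w7=0 clk=1 w2=0 w3=1 w5=0
t14.Δ2 w6=1 w0=1 w1=1 w4=1 w7=1 clk=1 w2=0 w3=1 w5=0
t14.Δ3 w6=1 w0=0 w1=1 w4=0 w7=1 clk=1 w2=0 w3=1 w5=0
t14.Δ4 w6=1 w0=0 w1=1 w4=1 w7=1 clk=1 w2=1 w3=1 w5=0
t14.Δ5 w6=1 w0=0 w1=1 w4=1 w7=1 clk=1 w2=0 w3=1 w5=0
t15.Δ0 w6=1 w0=0 w1=1 w4=1 w7=1 clk=1 w2=0 w3=1 w5=0
t15.Δ1 w6=1 w0=0 w1=1 w4=1 w7=1 clk=0 w2=0 w3=1 w5=0
t16.Δ0 w6=1 w0=0 w1=1 w4=1 w7=1 clk=0 w2=0 w3=1 w5=0
t16.Δ1 w6=1 w0=0 w1=1 w4=1 w7=1 clk=1 w2=0 w3=1 w5=0
t16.Δ2 w6=1 w0=0 w1=1 w4=1 w7=0 clk=1 w2=0 w3=1 w5=0
t16.Δ3 w6=1 w0=1 w1=1 w4=0 w7=0 clk=1 w2=0 w3=1 w5=0
t16.Δ4 w6=1 w0=1 w1=1 w4=1 w7=0 clk=1 w2=1 w3=1 w5=0
t16.Δ5 w6=1 w0=1 w1=1 w4=1 w7=0 clk=1 w2=0 w3=1 w5=0
t17.Δ0 w6=1 w0=1 w1=1 w4=1 w7=0 clk=1 w2=0 w3=1 w5=0
t17.Δ1 w6=1 w0=1 w1=1 w4=1 w7=0 clk=0 w2=0 w3=1 w5=0
t18.Δ0 w6=1 w0=1 w1=1 w4=1 w7=0 clk=0 w2=0 w3=1 w5=0
t18.Δ1 w6=1 w0=1 w1=1 w4=1 w7=0 clk=1 w2=0 w3=1 w5=0
t18.Δ2 w6=1 w0=1 w1=1 w4=1 w7=1 clk=1 w2=0 w3=1 w5=0
t18.Δ3 w6=1 w0=0 w1=1 w4=0 w7=1 clk=1 w2=0 w3=1 w5=0
t18.Δ4 w6=1 w0=0 w1=1 w4=1 w7=1 clk=1 w2=1 w3=1 w5=0
t18.Δ5 w6=1 w0=0 w1=1 w4=1 w7=1 clk=1 w2=0 w3=1 w5=0

0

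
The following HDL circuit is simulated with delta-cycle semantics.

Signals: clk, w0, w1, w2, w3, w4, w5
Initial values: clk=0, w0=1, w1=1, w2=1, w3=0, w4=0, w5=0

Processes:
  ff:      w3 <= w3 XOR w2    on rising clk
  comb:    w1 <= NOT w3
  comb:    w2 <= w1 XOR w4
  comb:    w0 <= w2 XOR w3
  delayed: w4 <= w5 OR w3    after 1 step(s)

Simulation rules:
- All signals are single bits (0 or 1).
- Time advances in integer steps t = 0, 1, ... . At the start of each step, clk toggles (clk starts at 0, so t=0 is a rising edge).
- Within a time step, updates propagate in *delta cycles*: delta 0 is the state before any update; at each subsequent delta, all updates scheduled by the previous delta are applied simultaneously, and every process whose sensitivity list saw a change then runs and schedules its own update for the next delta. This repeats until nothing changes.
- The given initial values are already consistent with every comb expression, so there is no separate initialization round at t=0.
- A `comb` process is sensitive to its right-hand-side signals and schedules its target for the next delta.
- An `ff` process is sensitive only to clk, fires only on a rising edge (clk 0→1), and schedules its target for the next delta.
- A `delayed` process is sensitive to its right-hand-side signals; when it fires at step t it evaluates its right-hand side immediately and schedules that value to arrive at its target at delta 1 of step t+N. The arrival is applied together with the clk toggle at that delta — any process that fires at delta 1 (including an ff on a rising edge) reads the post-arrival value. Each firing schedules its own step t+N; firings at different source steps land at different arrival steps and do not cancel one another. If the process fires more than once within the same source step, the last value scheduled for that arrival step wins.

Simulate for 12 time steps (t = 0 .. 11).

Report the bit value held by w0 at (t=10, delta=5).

t0.Δ0 w4=0 w2=1 w5=0 clk=0 w3=0 w1=1 w0=1
t0.Δ1 w4=0 w2=1 w5=0 clk=1 w3=0 w1=1 w0=1
t0.Δ2 w4=0 w2=1 w5=0 clk=1 w3=1 w1=1 w0=1
t0.Δ3 w4=0 w2=1 w5=0 clk=1 w3=1 w1=0 w0=0
t0.Δ4 w4=0 w2=0 w5=0 clk=1 w3=1 w1=0 w0=0
t0.Δ5 w4=0 w2=0 w5=0 clk=1 w3=1 w1=0 w0=1
t1.Δ0 w4=0 w2=0 w5=0 clk=1 w3=1 w1=0 w0=1
t1.Δ1 w4=1 w2=0 w5=0 clk=0 w3=1 w1=0 w0=1
t1.Δ2 w4=1 w2=1 w5=0 clk=0 w3=1 w1=0 w0=1
t1.Δ3 w4=1 w2=1 w5=0 clk=0 w3=1 w1=0 w0=0
t2.Δ0 w4=1 w2=1 w5=0 clk=0 w3=1 w1=0 w0=0
t2.Δ1 w4=1 w2=1 w5=0 clk=1 w3=1 w1=0 w0=0
t2.Δ2 w4=1 w2=1 w5=0 clk=1 w3=0 w1=0 w0=0
t2.Δ3 w4=1 w2=1 w5=0 clk=1 w3=0 w1=1 w0=1
t2.Δ4 w4=1 w2=0 w5=0 clk=1 w3=0 w1=1 w0=1
t2.Δ5 w4=1 w2=0 w5=0 clk=1 w3=0 w1=1 w0=0
t3.Δ0 w4=1 w2=0 w5=0 clk=1 w3=0 w1=1 w0=0
t3.Δ1 w4=0 w2=0 w5=0 clk=0 w3=0 w1=1 w0=0
t3.Δ2 w4=0 w2=1 w5=0 clk=0 w3=0 w1=1 w0=0
t3.Δ3 w4=0 w2=1 w5=0 clk=0 w3=0 w1=1 w0=1
t4.Δ0 w4=0 w2=1 w5=0 clk=0 w3=0 w1=1 w0=1
t4.Δ1 w4=0 w2=1 w5=0 clk=1 w3=0 w1=1 w0=1
t4.Δ2 w4=0 w2=1 w5=0 clk=1 w3=1 w1=1 w0=1
t4.Δ3 w4=0 w2=1 w5=0 clk=1 w3=1 w1=0 w0=0
t4.Δ4 w4=0 w2=0 w5=0 clk=1 w3=1 w1=0 w0=0
t4.Δ5 w4=0 w2=0 w5=0 clk=1 w3=1 w1=0 w0=1
t5.Δ0 w4=0 w2=0 w5=0 clk=1 w3=1 w1=0 w0=1
t5.Δ1 w4=1 w2=0 w5=0 clk=0 w3=1 w1=0 w0=1
t5.Δ2 w4=1 w2=1 w5=0 clk=0 w3=1 w1=0 w0=1
t5.Δ3 w4=1 w2=1 w5=0 clk=0 w3=1 w1=0 w0=0
t6.Δ0 w4=1 w2=1 w5=0 clk=0 w3=1 w1=0 w0=0
t6.Δ1 w4=1 w2=1 w5=0 clk=1 w3=1 w1=0 w0=0
t6.Δ2 w4=1 w2=1 w5=0 clk=1 w3=0 w1=0 w0=0
t6.Δ3 w4=1 w2=1 w5=0 clk=1 w3=0 w1=1 w0=1
t6.Δ4 w4=1 w2=0 w5=0 clk=1 w3=0 w1=1 w0=1
t6.Δ5 w4=1 w2=0 w5=0 clk=1 w3=0 w1=1 w0=0
t7.Δ0 w4=1 w2=0 w5=0 clk=1 w3=0 w1=1 w0=0
t7.Δ1 w4=0 w2=0 w5=0 clk=0 w3=0 w1=1 w0=0
t7.Δ2 w4=0 w2=1 w5=0 clk=0 w3=0 w1=1 w0=0
t7.Δ3 w4=0 w2=1 w5=0 clk=0 w3=0 w1=1 w0=1
t8.Δ0 w4=0 w2=1 w5=0 clk=0 w3=0 w1=1 w0=1
t8.Δ1 w4=0 w2=1 w5=0 clk=1 w3=0 w1=1 w0=1
t8.Δ2 w4=0 w2=1 w5=0 clk=1 w3=1 w1=1 w0=1
t8.Δ3 w4=0 w2=1 w5=0 clk=1 w3=1 w1=0 w0=0
t8.Δ4 w4=0 w2=0 w5=0 clk=1 w3=1 w1=0 w0=0
t8.Δ5 w4=0 w2=0 w5=0 clk=1 w3=1 w1=0 w0=1
t9.Δ0 w4=0 w2=0 w5=0 clk=1 w3=1 w1=0 w0=1
t9.Δ1 w4=1 w2=0 w5=0 clk=0 w3=1 w1=0 w0=1
t9.Δ2 w4=1 w2=1 w5=0 clk=0 w3=1 w1=0 w0=1
t9.Δ3 w4=1 w2=1 w5=0 clk=0 w3=1 w1=0 w0=0
t10.Δ0 w4=1 w2=1 w5=0 clk=0 w3=1 w1=0 w0=0
t10.Δ1 w4=1 w2=1 w5=0 clk=1 w3=1 w1=0 w0=0
t10.Δ2 w4=1 w2=1 w5=0 clk=1 w3=0 w1=0 w0=0
t10.Δ3 w4=1 w2=1 w5=0 clk=1 w3=0 w1=1 w0=1
t10.Δ4 w4=1 w2=0 w5=0 clk=1 w3=0 w1=1 w0=1
t10.Δ5 w4=1 w2=0 w5=0 clk=1 w3=0 w1=1 w0=0
t11.Δ0 w4=1 w2=0 w5=0 clk=1 w3=0 w1=1 w0=0
t11.Δ1 w4=0 w2=0 w5=0 clk=0 w3=0 w1=1 w0=0
t11.Δ2 w4=0 w2=1 w5=0 clk=0 w3=0 w1=1 w0=0
t11.Δ3 w4=0 w2=1 w5=0 clk=0 w3=0 w1=1 w0=1

0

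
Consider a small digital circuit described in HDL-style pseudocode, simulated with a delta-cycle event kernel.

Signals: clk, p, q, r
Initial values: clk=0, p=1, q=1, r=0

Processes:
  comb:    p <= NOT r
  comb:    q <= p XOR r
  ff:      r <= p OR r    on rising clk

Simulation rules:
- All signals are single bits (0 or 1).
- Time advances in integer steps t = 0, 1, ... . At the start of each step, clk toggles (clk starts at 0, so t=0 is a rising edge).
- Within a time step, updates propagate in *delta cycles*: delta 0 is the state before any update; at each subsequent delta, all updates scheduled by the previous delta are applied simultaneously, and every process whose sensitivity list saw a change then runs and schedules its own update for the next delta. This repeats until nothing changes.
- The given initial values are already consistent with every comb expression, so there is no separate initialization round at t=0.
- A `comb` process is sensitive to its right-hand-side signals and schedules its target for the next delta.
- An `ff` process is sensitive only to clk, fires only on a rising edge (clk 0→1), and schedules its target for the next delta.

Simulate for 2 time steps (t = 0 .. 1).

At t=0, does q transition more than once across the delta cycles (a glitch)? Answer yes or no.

t=0 Δ0: q=1 clk=0 p=1 r=0
  Δ1: clk:0→1
  Δ2: r:0→1
  Δ3: q:1→0, p:1→0
  Δ4: q:0→1
  (4Δ to stable)
t=1 Δ0: q=1 clk=1 p=0 r=1
  Δ1: clk:1→0
  (1Δ to stable)

yes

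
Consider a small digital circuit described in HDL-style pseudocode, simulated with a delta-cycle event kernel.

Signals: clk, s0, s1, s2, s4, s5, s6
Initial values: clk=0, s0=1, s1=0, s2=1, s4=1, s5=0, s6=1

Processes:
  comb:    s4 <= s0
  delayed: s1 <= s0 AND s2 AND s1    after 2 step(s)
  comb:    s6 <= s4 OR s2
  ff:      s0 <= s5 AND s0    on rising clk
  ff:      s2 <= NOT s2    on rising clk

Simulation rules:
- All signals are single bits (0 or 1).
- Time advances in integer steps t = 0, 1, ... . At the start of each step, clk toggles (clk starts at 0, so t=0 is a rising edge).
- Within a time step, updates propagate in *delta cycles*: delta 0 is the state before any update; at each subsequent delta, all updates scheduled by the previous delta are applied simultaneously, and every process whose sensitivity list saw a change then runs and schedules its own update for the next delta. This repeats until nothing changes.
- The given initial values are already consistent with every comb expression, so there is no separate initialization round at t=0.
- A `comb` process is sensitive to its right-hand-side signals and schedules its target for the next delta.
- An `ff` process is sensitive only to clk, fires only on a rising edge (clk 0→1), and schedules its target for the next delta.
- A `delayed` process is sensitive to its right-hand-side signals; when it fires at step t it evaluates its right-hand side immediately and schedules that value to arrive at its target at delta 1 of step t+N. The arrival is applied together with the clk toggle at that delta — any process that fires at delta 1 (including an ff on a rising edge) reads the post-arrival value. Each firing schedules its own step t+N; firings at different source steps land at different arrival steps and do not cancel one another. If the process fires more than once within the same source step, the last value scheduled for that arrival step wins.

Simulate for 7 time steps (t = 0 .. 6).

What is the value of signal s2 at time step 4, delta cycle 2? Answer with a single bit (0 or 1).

0

t0.Δ0 s5=0 s4=1 s6=1 s0=1 clk=0 s1=0 s2=1
t0.Δ1 s5=0 s4=1 s6=1 s0=1 clk=1 s1=0 s2=1
t0.Δ2 s5=0 s4=1 s6=1 s0=0 clk=1 s1=0 s2=0
t0.Δ3 s5=0 s4=0 s6=1 s0=0 clk=1 s1=0 s2=0
t0.Δ4 s5=0 s4=0 s6=0 s0=0 clk=1 s1=0 s2=0
t1.Δ0 s5=0 s4=0 s6=0 s0=0 clk=1 s1=0 s2=0
t1.Δ1 s5=0 s4=0 s6=0 s0=0 clk=0 s1=0 s2=0
t2.Δ0 s5=0 s4=0 s6=0 s0=0 clk=0 s1=0 s2=0
t2.Δ1 s5=0 s4=0 s6=0 s0=0 clk=1 s1=0 s2=0
t2.Δ2 s5=0 s4=0 s6=0 s0=0 clk=1 s1=0 s2=1
t2.Δ3 s5=0 s4=0 s6=1 s0=0 clk=1 s1=0 s2=1
t3.Δ0 s5=0 s4=0 s6=1 s0=0 clk=1 s1=0 s2=1
t3.Δ1 s5=0 s4=0 s6=1 s0=0 clk=0 s1=0 s2=1
t4.Δ0 s5=0 s4=0 s6=1 s0=0 clk=0 s1=0 s2=1
t4.Δ1 s5=0 s4=0 s6=1 s0=0 clk=1 s1=0 s2=1
t4.Δ2 s5=0 s4=0 s6=1 s0=0 clk=1 s1=0 s2=0
t4.Δ3 s5=0 s4=0 s6=0 s0=0 clk=1 s1=0 s2=0
t5.Δ0 s5=0 s4=0 s6=0 s0=0 clk=1 s1=0 s2=0
t5.Δ1 s5=0 s4=0 s6=0 s0=0 clk=0 s1=0 s2=0
t6.Δ0 s5=0 s4=0 s6=0 s0=0 clk=0 s1=0 s2=0
t6.Δ1 s5=0 s4=0 s6=0 s0=0 clk=1 s1=0 s2=0
t6.Δ2 s5=0 s4=0 s6=0 s0=0 clk=1 s1=0 s2=1
t6.Δ3 s5=0 s4=0 s6=1 s0=0 clk=1 s1=0 s2=1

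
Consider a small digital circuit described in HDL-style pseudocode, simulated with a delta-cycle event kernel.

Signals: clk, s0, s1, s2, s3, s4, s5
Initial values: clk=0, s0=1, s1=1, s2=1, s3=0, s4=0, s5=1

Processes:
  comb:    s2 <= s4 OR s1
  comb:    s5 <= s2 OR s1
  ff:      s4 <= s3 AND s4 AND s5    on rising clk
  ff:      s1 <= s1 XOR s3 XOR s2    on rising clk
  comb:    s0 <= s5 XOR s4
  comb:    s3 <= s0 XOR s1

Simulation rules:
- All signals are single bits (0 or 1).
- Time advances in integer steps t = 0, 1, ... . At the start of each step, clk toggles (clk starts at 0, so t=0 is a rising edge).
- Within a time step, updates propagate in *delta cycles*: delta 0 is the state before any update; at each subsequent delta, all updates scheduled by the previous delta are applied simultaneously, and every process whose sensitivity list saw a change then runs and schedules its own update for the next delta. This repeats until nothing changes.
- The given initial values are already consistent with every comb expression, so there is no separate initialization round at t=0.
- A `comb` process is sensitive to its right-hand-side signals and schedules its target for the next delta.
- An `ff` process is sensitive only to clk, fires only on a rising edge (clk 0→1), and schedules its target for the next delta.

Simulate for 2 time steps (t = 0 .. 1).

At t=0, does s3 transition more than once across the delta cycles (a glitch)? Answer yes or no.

t=0 Δ0: s3=0 clk=0 s4=0 s5=1 s2=1 s0=1 s1=1
  Δ1: clk:0→1
  Δ2: s1:1→0
  Δ3: s3:0→1, s2:1→0
  Δ4: s5:1→0
  Δ5: s0:1→0
  Δ6: s3:1→0
  (6Δ to stable)
t=1 Δ0: s3=0 clk=1 s4=0 s5=0 s2=0 s0=0 s1=0
  Δ1: clk:1→0
  (1Δ to stable)

yes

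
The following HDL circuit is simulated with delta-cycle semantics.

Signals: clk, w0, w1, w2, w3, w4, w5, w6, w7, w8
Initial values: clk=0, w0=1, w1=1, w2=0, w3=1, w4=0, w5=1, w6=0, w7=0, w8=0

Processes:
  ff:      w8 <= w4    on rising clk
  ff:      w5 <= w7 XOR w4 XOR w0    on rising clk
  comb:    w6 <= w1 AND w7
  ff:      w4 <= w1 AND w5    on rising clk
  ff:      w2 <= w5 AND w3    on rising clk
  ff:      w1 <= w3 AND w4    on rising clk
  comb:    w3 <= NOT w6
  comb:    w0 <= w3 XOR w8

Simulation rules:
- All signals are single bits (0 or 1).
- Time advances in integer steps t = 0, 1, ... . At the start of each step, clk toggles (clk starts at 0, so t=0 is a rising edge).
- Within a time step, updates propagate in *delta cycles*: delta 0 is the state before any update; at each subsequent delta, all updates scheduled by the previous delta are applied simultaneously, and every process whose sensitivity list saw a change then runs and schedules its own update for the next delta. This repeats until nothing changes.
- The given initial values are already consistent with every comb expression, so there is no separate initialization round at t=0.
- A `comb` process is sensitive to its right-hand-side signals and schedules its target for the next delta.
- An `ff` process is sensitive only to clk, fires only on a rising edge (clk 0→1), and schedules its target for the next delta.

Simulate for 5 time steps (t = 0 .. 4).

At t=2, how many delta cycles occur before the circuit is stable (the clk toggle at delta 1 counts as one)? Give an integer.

[bits: w8,w6,w5,w2,w3,w0,w7,clk,w4,w1]
t=0: Δ0=0010110001 Δ1=0010110101 Δ2=0011110110 | 2Δ
t=1: Δ0=0011110110 Δ1=0011110010 | 1Δ
t=2: Δ0=0011110010 Δ1=0011110110 Δ2=1001110101 Δ3=1001100101 | 3Δ
t=3: Δ0=1001100101 Δ1=1001100001 | 1Δ
t=4: Δ0=1001100001 Δ1=1001100101 Δ2=0000100100 Δ3=0000110100 | 3Δ

3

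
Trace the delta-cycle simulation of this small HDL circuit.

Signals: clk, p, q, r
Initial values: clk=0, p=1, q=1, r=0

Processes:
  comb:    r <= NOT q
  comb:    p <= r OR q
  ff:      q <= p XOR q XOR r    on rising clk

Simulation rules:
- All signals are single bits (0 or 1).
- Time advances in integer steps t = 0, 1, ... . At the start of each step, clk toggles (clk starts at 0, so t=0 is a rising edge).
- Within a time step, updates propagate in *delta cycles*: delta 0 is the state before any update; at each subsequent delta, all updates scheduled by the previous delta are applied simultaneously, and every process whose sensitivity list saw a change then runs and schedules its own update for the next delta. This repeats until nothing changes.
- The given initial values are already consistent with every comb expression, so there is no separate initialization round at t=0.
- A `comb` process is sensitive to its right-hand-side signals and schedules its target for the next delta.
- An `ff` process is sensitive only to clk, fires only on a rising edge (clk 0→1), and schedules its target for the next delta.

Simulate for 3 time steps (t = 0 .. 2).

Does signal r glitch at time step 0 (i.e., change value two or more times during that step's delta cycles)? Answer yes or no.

no

[bits: clk,p,r,q]
t=0: Δ0=0101 Δ1=1101 Δ2=1100 Δ3=1010 Δ4=1110 | 4Δ
t=1: Δ0=1110 Δ1=0110 | 1Δ
t=2: Δ0=0110 Δ1=1110 | 1Δ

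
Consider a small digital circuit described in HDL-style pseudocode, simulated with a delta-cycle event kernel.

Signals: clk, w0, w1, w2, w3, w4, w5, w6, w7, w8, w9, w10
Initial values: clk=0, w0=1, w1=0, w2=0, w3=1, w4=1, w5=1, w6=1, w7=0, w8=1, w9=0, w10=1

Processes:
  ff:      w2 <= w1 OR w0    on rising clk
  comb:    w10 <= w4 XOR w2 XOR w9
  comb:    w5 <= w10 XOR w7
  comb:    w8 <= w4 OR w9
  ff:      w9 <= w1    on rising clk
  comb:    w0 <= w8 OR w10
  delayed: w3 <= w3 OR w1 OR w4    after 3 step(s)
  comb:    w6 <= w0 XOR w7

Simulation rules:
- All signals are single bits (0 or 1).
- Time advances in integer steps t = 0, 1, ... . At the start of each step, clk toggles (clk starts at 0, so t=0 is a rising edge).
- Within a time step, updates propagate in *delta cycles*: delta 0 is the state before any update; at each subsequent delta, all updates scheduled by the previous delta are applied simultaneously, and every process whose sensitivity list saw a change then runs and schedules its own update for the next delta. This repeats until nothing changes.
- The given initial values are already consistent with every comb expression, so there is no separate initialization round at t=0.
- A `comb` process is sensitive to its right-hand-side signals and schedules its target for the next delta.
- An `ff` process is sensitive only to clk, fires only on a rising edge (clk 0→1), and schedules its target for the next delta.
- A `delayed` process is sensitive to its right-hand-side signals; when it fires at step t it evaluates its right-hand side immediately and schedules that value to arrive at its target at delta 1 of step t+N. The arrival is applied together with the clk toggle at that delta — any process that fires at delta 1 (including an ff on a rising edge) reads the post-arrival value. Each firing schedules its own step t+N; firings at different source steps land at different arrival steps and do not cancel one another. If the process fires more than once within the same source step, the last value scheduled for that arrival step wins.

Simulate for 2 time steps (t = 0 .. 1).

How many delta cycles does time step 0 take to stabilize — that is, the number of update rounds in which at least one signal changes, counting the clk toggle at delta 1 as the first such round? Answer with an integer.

[bits: w10,w9,w1,w3,w0,clk,w5,w2,w6,w7,w4,w8]
t=0: Δ0=100110101011 Δ1=100111101011 Δ2=100111111011 Δ3=000111111011 Δ4=000111011011 | 4Δ
t=1: Δ0=000111011011 Δ1=000110011011 | 1Δ

4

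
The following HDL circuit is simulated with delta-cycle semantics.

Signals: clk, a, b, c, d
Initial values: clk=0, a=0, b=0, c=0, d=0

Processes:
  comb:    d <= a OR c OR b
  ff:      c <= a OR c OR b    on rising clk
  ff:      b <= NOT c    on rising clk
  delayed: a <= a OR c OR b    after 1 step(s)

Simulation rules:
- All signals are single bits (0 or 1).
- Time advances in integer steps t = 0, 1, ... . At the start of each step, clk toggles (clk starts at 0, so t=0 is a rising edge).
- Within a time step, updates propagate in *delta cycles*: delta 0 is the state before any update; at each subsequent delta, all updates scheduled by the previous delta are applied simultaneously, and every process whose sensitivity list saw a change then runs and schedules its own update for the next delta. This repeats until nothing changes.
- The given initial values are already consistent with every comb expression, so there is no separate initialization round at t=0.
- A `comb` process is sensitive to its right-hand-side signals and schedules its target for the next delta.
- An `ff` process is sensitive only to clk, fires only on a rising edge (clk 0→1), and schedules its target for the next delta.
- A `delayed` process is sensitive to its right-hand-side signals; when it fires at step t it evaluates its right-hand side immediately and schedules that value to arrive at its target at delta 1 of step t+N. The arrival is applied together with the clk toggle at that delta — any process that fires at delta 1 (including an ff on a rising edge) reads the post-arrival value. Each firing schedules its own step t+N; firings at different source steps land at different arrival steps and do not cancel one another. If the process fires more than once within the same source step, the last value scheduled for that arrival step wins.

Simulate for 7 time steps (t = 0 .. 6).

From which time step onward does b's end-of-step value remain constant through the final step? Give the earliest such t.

t=0 Δ0: d=0 clk=0 b=0 c=0 a=0
  Δ1: clk:0→1
  Δ2: b:0→1
  Δ3: d:0→1
  (3Δ to stable)
t=1 Δ0: d=1 clk=1 b=1 c=0 a=0
  Δ1: clk:1→0, a:0→1
  (1Δ to stable)
t=2 Δ0: d=1 clk=0 b=1 c=0 a=1
  Δ1: clk:0→1
  Δ2: c:0→1
  (2Δ to stable)
t=3 Δ0: d=1 clk=1 b=1 c=1 a=1
  Δ1: clk:1→0
  (1Δ to stable)
t=4 Δ0: d=1 clk=0 b=1 c=1 a=1
  Δ1: clk:0→1
  Δ2: b:1→0
  (2Δ to stable)
t=5 Δ0: d=1 clk=1 b=0 c=1 a=1
  Δ1: clk:1→0
  (1Δ to stable)
t=6 Δ0: d=1 clk=0 b=0 c=1 a=1
  Δ1: clk:0→1
  (1Δ to stable)

4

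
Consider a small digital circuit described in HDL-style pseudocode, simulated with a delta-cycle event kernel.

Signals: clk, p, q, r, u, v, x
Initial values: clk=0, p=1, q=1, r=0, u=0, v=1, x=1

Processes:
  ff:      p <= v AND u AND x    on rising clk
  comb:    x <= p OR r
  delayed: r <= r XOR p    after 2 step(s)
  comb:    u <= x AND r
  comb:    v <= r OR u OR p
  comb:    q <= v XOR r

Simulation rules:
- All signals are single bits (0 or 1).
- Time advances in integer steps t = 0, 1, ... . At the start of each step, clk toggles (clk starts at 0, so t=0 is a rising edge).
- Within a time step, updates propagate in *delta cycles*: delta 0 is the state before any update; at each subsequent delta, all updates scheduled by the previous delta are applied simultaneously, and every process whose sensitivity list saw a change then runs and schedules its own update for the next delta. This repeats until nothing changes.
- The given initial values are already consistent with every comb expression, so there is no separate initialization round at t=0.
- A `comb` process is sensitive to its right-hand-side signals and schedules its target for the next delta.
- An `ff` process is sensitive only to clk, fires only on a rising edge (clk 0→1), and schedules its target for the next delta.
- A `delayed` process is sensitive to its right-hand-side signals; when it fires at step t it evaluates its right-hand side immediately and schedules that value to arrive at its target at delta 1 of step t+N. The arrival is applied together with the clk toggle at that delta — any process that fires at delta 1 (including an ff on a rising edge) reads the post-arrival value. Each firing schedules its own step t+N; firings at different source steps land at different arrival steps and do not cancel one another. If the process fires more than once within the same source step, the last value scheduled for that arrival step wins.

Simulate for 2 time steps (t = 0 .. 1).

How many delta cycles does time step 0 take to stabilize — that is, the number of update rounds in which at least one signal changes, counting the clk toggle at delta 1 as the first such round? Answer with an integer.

4

[bits: q,v,clk,u,p,x,r]
t=0: Δ0=1100110 Δ1=1110110 Δ2=1110010 Δ3=1010000 Δ4=0010000 | 4Δ
t=1: Δ0=0010000 Δ1=0000000 | 1Δ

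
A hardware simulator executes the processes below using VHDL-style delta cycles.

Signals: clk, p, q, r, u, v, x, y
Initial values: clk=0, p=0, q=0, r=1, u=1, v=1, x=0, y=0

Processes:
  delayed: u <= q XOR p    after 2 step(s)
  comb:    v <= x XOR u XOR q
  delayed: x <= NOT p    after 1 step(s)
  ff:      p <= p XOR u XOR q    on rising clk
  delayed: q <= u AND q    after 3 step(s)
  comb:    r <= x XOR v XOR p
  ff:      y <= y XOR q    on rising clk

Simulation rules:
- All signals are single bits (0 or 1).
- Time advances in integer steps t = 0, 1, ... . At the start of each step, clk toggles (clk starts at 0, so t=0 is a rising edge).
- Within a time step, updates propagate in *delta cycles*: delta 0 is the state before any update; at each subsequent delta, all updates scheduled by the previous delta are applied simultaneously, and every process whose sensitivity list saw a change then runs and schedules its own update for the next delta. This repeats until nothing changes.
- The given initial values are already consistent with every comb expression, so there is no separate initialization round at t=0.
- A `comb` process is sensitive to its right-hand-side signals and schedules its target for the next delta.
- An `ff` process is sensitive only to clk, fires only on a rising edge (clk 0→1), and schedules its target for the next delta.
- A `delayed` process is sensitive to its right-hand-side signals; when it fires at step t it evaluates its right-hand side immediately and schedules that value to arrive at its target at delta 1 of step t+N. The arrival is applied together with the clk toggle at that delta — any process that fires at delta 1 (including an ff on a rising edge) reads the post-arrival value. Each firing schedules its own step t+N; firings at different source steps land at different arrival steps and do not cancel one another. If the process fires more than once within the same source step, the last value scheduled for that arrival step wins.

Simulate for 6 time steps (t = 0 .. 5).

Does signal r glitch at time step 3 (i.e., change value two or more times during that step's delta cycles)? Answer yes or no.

yes

[bits: v,u,clk,r,x,y,p,q]
t=0: Δ0=11010000 Δ1=11110000 Δ2=11110010 Δ3=11100010 | 3Δ
t=1: Δ0=11100010 Δ1=11000010 | 1Δ
t=2: Δ0=11000010 Δ1=11100010 Δ2=11100000 Δ3=11110000 | 3Δ
t=3: Δ0=11110000 Δ1=11011000 Δ2=01001000 Δ3=01011000 | 3Δ
t=4: Δ0=01011000 Δ1=00111000 Δ2=10111000 Δ3=10101000 | 3Δ
t=5: Δ0=10101000 Δ1=10001000 | 1Δ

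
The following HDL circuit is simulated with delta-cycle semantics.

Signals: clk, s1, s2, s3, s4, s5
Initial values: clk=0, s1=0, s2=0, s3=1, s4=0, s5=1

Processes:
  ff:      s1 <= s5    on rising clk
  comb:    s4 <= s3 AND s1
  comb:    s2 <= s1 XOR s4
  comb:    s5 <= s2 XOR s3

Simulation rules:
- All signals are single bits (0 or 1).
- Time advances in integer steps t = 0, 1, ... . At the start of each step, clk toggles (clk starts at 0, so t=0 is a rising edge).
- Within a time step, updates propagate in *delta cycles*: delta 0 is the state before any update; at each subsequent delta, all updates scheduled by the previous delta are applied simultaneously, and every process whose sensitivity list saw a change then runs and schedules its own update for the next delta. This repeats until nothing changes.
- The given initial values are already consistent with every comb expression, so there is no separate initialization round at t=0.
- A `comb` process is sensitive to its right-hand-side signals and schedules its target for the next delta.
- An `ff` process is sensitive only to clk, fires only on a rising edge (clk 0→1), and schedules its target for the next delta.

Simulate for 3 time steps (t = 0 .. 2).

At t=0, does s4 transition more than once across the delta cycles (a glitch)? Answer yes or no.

no

[bits: s5,s3,s1,clk,s2,s4]
t=0: Δ0=110000 Δ1=110100 Δ2=111100 Δ3=111111 Δ4=011101 Δ5=111101 | 5Δ
t=1: Δ0=111101 Δ1=111001 | 1Δ
t=2: Δ0=111001 Δ1=111101 | 1Δ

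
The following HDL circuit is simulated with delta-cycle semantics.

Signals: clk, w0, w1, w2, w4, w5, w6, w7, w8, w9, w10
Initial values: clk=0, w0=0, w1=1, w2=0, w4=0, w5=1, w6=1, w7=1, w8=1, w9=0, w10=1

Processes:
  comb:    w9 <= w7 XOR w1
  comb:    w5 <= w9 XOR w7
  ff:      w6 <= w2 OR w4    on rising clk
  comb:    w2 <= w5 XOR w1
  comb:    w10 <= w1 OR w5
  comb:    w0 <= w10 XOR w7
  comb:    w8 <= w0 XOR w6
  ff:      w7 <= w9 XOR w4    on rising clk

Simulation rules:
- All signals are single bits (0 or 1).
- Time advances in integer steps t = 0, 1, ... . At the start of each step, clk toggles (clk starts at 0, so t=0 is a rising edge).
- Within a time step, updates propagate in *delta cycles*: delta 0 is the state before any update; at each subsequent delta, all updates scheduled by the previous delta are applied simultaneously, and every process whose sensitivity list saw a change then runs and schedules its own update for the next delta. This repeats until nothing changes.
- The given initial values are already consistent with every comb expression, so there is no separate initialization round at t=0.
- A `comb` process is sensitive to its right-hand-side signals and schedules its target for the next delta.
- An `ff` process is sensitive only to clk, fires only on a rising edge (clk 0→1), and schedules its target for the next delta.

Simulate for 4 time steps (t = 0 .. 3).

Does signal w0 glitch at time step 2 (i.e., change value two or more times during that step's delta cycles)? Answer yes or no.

[bits: clk,w6,w10,w2,w1,w8,w0,w4,w7,w5,w9]
t=0: Δ0=01101100110 Δ1=11101100110 Δ2=10101100010 Δ3=10101010001 Δ4=10111110011 Δ5=10101110011 | 5Δ
t=1: Δ0=10101110011 Δ1=00101110011 | 1Δ
t=2: Δ0=00101110011 Δ1=10101110011 Δ2=10101110111 Δ3=10101100100 Δ4=10111000110 Δ5=10101000110 | 5Δ
t=3: Δ0=10101000110 Δ1=00101000110 | 1Δ

no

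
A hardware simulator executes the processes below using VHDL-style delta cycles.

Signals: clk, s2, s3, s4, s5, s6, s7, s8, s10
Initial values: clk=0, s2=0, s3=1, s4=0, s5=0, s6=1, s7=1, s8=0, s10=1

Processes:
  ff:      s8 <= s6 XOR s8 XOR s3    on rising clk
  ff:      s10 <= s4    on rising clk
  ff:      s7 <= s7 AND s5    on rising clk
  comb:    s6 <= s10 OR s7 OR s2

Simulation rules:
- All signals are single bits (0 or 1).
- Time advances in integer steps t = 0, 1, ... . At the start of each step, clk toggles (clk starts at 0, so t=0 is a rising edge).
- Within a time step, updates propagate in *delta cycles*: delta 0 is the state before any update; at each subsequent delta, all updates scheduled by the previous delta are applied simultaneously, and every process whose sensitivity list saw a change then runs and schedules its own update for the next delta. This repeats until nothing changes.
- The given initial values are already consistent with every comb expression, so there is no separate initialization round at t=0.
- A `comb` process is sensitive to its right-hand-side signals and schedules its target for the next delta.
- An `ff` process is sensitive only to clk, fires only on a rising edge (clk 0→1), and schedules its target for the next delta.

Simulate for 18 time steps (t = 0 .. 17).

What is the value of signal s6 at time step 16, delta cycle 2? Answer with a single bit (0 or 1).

[bits: s5,s4,s3,s8,s2,clk,s6,s10,s7]
t=0: Δ0=001000111 Δ1=001001111 Δ2=001001100 Δ3=001001000 | 3Δ
t=1: Δ0=001001000 Δ1=001000000 | 1Δ
t=2: Δ0=001000000 Δ1=001001000 Δ2=001101000 | 2Δ
t=3: Δ0=001101000 Δ1=001100000 | 1Δ
t=4: Δ0=001100000 Δ1=001101000 Δ2=001001000 | 2Δ
t=5: Δ0=001001000 Δ1=001000000 | 1Δ
t=6: Δ0=001000000 Δ1=001001000 Δ2=001101000 | 2Δ
t=7: Δ0=001101000 Δ1=001100000 | 1Δ
t=8: Δ0=001100000 Δ1=001101000 Δ2=001001000 | 2Δ
t=9: Δ0=001001000 Δ1=001000000 | 1Δ
t=10: Δ0=001000000 Δ1=001001000 Δ2=001101000 | 2Δ
t=11: Δ0=001101000 Δ1=001100000 | 1Δ
t=12: Δ0=001100000 Δ1=001101000 Δ2=001001000 | 2Δ
t=13: Δ0=001001000 Δ1=001000000 | 1Δ
t=14: Δ0=001000000 Δ1=001001000 Δ2=001101000 | 2Δ
t=15: Δ0=001101000 Δ1=001100000 | 1Δ
t=16: Δ0=001100000 Δ1=001101000 Δ2=001001000 | 2Δ
t=17: Δ0=001001000 Δ1=001000000 | 1Δ

0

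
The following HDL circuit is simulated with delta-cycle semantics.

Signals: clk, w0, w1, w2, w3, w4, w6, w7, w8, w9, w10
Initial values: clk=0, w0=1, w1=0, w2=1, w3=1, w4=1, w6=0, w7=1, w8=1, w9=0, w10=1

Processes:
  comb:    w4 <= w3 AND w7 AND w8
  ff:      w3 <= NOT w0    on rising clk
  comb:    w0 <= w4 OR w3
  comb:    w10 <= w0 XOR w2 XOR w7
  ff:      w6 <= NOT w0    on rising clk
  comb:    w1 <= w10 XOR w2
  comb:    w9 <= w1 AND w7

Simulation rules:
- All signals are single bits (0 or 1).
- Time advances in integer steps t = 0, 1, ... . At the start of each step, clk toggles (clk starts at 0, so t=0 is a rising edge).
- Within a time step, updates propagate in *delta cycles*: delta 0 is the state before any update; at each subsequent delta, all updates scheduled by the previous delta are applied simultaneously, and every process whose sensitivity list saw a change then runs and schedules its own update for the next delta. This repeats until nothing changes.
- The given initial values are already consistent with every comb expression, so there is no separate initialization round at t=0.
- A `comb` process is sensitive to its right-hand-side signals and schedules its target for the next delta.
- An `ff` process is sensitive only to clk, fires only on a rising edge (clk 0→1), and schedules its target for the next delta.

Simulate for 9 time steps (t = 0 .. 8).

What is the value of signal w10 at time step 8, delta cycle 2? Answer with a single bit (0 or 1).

1

t=0 Δ0: w7=1 w8=1 w2=1 w3=1 w9=0 w0=1 w6=0 w4=1 w10=1 clk=0 w1=0
  Δ1: clk:0→1
  Δ2: w3:1→0
  Δ3: w4:1→0
  Δ4: w0:1→0
  Δ5: w10:1→0
  Δ6: w1:0→1
  Δ7: w9:0→1
  (7Δ to stable)
t=1 Δ0: w7=1 w8=1 w2=1 w3=0 w9=1 w0=0 w6=0 w4=0 w10=0 clk=1 w1=1
  Δ1: clk:1→0
  (1Δ to stable)
t=2 Δ0: w7=1 w8=1 w2=1 w3=0 w9=1 w0=0 w6=0 w4=0 w10=0 clk=0 w1=1
  Δ1: clk:0→1
  Δ2: w3:0→1, w6:0→1
  Δ3: w0:0→1, w4:0→1
  Δ4: w10:0→1
  Δ5: w1:1→0
  Δ6: w9:1→0
  (6Δ to stable)
t=3 Δ0: w7=1 w8=1 w2=1 w3=1 w9=0 w0=1 w6=1 w4=1 w10=1 clk=1 w1=0
  Δ1: clk:1→0
  (1Δ to stable)
t=4 Δ0: w7=1 w8=1 w2=1 w3=1 w9=0 w0=1 w6=1 w4=1 w10=1 clk=0 w1=0
  Δ1: clk:0→1
  Δ2: w3:1→0, w6:1→0
  Δ3: w4:1→0
  Δ4: w0:1→0
  Δ5: w10:1→0
  Δ6: w1:0→1
  Δ7: w9:0→1
  (7Δ to stable)
t=5 Δ0: w7=1 w8=1 w2=1 w3=0 w9=1 w0=0 w6=0 w4=0 w10=0 clk=1 w1=1
  Δ1: clk:1→0
  (1Δ to stable)
t=6 Δ0: w7=1 w8=1 w2=1 w3=0 w9=1 w0=0 w6=0 w4=0 w10=0 clk=0 w1=1
  Δ1: clk:0→1
  Δ2: w3:0→1, w6:0→1
  Δ3: w0:0→1, w4:0→1
  Δ4: w10:0→1
  Δ5: w1:1→0
  Δ6: w9:1→0
  (6Δ to stable)
t=7 Δ0: w7=1 w8=1 w2=1 w3=1 w9=0 w0=1 w6=1 w4=1 w10=1 clk=1 w1=0
  Δ1: clk:1→0
  (1Δ to stable)
t=8 Δ0: w7=1 w8=1 w2=1 w3=1 w9=0 w0=1 w6=1 w4=1 w10=1 clk=0 w1=0
  Δ1: clk:0→1
  Δ2: w3:1→0, w6:1→0
  Δ3: w4:1→0
  Δ4: w0:1→0
  Δ5: w10:1→0
  Δ6: w1:0→1
  Δ7: w9:0→1
  (7Δ to stable)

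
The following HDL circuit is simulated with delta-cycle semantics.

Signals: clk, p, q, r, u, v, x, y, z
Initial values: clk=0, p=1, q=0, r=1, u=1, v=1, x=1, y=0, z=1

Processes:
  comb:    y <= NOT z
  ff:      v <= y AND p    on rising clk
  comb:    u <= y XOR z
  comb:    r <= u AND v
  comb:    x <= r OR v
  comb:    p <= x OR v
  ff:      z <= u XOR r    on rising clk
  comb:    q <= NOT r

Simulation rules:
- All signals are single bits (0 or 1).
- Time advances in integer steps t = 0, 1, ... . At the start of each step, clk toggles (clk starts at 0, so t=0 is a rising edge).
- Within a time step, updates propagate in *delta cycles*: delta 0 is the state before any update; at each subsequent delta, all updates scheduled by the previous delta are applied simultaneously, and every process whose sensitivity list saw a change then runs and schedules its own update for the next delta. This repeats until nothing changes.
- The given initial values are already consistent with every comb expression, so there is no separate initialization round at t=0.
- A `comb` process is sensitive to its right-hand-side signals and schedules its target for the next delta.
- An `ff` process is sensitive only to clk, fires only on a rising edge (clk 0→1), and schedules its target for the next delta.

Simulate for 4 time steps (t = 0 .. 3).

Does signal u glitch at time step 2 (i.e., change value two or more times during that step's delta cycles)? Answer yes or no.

yes

t0.Δ0 y=0 z=1 p=1 clk=0 q=0 u=1 r=1 x=1 v=1
t0.Δ1 y=0 z=1 p=1 clk=1 q=0 u=1 r=1 x=1 v=1
t0.Δ2 y=0 z=0 p=1 clk=1 q=0 u=1 r=1 x=1 v=0
t0.Δ3 y=1 z=0 p=1 clk=1 q=0 u=0 r=0 x=1 v=0
t0.Δ4 y=1 z=0 p=1 clk=1 q=1 u=1 r=0 x=0 v=0
t0.Δ5 y=1 z=0 p=0 clk=1 q=1 u=1 r=0 x=0 v=0
t1.Δ0 y=1 z=0 p=0 clk=1 q=1 u=1 r=0 x=0 v=0
t1.Δ1 y=1 z=0 p=0 clk=0 q=1 u=1 r=0 x=0 v=0
t2.Δ0 y=1 z=0 p=0 clk=0 q=1 u=1 r=0 x=0 v=0
t2.Δ1 y=1 z=0 p=0 clk=1 q=1 u=1 r=0 x=0 v=0
t2.Δ2 y=1 z=1 p=0 clk=1 q=1 u=1 r=0 x=0 v=0
t2.Δ3 y=0 z=1 p=0 clk=1 q=1 u=0 r=0 x=0 v=0
t2.Δ4 y=0 z=1 p=0 clk=1 q=1 u=1 r=0 x=0 v=0
t3.Δ0 y=0 z=1 p=0 clk=1 q=1 u=1 r=0 x=0 v=0
t3.Δ1 y=0 z=1 p=0 clk=0 q=1 u=1 r=0 x=0 v=0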